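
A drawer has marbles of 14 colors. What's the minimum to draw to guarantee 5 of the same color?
57

Working:
Worst case: 4 of each = 56. One more: 57.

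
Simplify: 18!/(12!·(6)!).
18,564

Solution: This is C(18,12) = 18,564.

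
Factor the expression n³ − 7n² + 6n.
n³ − 7n² + 6n = n(n² − 7n + 6) = n(n − 1)(n − 6).

Answer: n(n − 1)(n − 6)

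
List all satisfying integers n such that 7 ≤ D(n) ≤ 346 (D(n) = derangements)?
Using D(n) = (n−1)[D(n−1) + D(n−2)] with D(1)=0, D(2)=1: D(3)=2; D(4)=9; D(5)=44; D(6)=265; D(7)=1,854. So valid n = 4, 5, 6.
Final answer: 4, 5, 6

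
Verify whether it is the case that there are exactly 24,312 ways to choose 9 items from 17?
False

Solution: C(17,9) = 24,310 ≠ 24312.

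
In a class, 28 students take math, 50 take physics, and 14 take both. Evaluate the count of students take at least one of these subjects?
64

Reasoning: |A∪B| = |A|+|B|-|A∩B| = 28+50-14 = 64.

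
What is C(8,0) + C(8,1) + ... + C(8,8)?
Sum of binomial coefficients = 2^8 = 256.
Final answer: 256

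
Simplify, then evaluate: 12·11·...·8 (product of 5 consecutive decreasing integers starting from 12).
This is P(12,5) = 12!/(7)! = 95,040.
Final answer: 95,040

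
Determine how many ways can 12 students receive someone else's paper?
176,214,841

Reasoning: Using D(n) = (n-1)[D(n-1) + D(n-2)]:
D(12) = (12-1) × [D(11) + D(10)]
      = 11 × [14684570 + 1334961]
      = 11 × 16019531
      = 176,214,841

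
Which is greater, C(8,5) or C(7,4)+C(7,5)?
Equal

Reasoning: By Pascal's identity: C(8,5) = C(7,4)+C(7,5) = 56. Equal.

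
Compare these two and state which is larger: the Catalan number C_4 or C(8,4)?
C(8,4)
C_4 = C(8,4)/(4+1) = 70/5 = 14; C(8,4) = 70.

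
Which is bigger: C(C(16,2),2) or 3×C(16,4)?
C(C(16,2),2)

Working:
C(C(16,2),2)=7,140, 3×C(16,4)=5,460.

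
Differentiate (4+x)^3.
3(4+x)^2

Using the power rule: d/dx (4+x)^3 = 3(4+x)^{2}.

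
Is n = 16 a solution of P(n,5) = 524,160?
P(16,5) = 16·15·14·13·12 = 524,160, which equals 524,160.
Final answer: Yes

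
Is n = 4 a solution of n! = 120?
No
4! = 4·3! = 4·6 = 24, which does not equal 120.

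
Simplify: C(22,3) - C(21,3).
210

Reasoning: C(22,3) - C(21,3) = C(21,2) = 210.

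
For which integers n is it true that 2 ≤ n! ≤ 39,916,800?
2, 3, 4, 5, 6, 7, 8, 9, 10, 11
n! is strictly increasing; 2! = 2 and 11! = 39,916,800, so valid n = 2, 3, 4, 5, 6, 7, 8, 9, 10, 11.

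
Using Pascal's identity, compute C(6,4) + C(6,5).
21

Solution: C(6,4) + C(6,5) = C(7,5) = 21.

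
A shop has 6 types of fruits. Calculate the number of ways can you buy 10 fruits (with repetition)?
3,003
Stars and bars: C(10+6-1, 10) = C(15, 10) = 3,003.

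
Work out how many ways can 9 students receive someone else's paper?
133,496

Solution: Using D(n) = (n-1)[D(n-1) + D(n-2)]:
D(9) = (9-1) × [D(8) + D(7)]
      = 8 × [14833 + 1854]
      = 8 × 16687
      = 133,496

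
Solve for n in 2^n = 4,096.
12

Solution: 4,096 = 1,024 × 4 = 2^10 × 2^2 = 2^12, so n = 12.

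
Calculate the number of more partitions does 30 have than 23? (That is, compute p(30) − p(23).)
4,349

Working:
Pentagonal recurrence p(n) = p(n−1) + p(n−2) − p(n−5) − p(n−7) + …: p(30) = p(29) + p(28) − p(25) − p(23) + p(18) + p(15) − p(8) − p(4) = 4,565 + 3,718 − 1,958 − 1,255 + 385 + 176 − 22 − 5 = 5,604.
p(23) = p(22) + p(21) − p(18) − p(16) + p(11) + p(8) − p(1) = 1,002 + 792 − 385 − 231 + 56 + 22 − 1 = 1,255.
Difference = 5,604 − 1,255 = 4,349.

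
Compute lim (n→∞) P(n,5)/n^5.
1

Explanation: P(n,5) = n(n-1)···(n-4) ≈ n^5 for large n. Limit = 1.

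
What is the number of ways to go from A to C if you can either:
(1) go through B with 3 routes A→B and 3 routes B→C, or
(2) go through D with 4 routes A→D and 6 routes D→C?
33

Reasoning: Route via B: 3×3=9. Route via D: 4×6=24. Total: 33.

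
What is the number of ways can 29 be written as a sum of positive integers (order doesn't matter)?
4,565

Pentagonal recurrence p(n) = p(n−1) + p(n−2) − p(n−5) − p(n−7) + …: p(29) = p(28) + p(27) − p(24) − p(22) + p(17) + p(14) − p(7) − p(3) = 3,718 + 3,010 − 1,575 − 1,002 + 297 + 135 − 15 − 3 = 4,565.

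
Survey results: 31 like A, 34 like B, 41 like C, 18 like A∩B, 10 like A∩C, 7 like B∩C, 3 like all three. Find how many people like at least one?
74

|A∪B∪C| = 31+34+41-18-10-7+3 = 74.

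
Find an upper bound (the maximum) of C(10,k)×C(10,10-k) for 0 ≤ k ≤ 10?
C(10,k)·C(10,10-k) = C(10,k)², maximised at the centre k = 5: C(10,5)² = 63,504.
Final answer: 63,504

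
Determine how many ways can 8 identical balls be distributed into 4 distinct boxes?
165

C(8+4-1, 4-1) = C(11, 3) = 165.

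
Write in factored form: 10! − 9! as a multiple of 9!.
9 × 9! = 3,265,920

Solution: 10! − 9! = 10·9! − 9! = (10 − 1)·9! = 9 × 9! = 3,265,920.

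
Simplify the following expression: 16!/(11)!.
524,160

Solution: This equals 16×15×...×12 = 524,160.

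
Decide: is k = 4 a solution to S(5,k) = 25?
No

Reasoning: S(5,4) = 4·S(4,4) + S(4,3) = 4·1 + 6 = 10, which does not equal 25.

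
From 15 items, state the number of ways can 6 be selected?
5,005

Reasoning: C(15,6) = 15! / (6! × (15-6)!)
         = 15! / (6! × 9!)
         = 5,005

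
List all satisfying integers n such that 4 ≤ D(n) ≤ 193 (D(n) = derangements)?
4, 5

Solution: Using D(n) = (n−1)[D(n−1) + D(n−2)] with D(1)=0, D(2)=1: D(3)=2; D(4)=9; D(5)=44; D(6)=265. So valid n = 4, 5.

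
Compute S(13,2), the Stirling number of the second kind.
4,095

Using the Stirling recurrence: S(n,k) = k·S(n-1,k) + S(n-1,k-1)
S(13,2) = 2·S(12,2) + S(12,1)
         = 2·2047 + 1
         = 4094 + 1
         = 4,095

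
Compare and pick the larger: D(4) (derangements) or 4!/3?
D(4)
D(4) = (4-1)·[D(3) + D(2)] = 3·[2 + 1] = 9; 4!/3 = 24/3 = 8.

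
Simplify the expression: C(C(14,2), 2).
4,095

C(14,2) = 91, then C(91, 2) = 4,095.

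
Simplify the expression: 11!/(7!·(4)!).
This is C(11,7) = 330.

Answer: 330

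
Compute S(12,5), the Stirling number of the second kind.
1,379,400

Reasoning: Using the Stirling recurrence: S(n,k) = k·S(n-1,k) + S(n-1,k-1)
S(12,5) = 5·S(11,5) + S(11,4)
         = 5·246730 + 145750
         = 1233650 + 145750
         = 1,379,400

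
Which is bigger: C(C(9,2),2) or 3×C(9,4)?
C(C(9,2),2)

Solution: C(C(9,2),2)=630, 3×C(9,4)=378.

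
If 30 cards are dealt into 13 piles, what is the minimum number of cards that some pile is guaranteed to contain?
3

Explanation: Pigeonhole: ⌈30/13⌉ = 3.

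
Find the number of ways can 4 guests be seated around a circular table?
6

Explanation: Circular arrangements: (4-1)! = 6.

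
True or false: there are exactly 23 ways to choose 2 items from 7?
False

Solution: C(7,2) = 21 ≠ 23.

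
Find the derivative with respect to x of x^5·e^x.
Product rule: d/dx[x^5]·e^x + x^5·d/dx[e^x] = 5x^{4}e^x + x^5e^x.

Answer: (5x^4 + x^5)e^x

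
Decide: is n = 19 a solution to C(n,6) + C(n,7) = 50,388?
No

Working:
C(19,6) + C(19,7) = 27,132 + 50,388 = 77,520, which does not equal 50,388.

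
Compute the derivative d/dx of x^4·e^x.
(4x^3 + x^4)e^x

Working:
Product rule: d/dx[x^4]·e^x + x^4·d/dx[e^x] = 4x^{3}e^x + x^4e^x.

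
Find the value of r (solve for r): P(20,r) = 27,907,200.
6
P(20,r) = 20·19·…·(20−r+1), a product of r factors. Multiplying down from 20: 20 = 20; 20·19 = 380; 20·19·18 = 6,840; 20·19·18·17 = 116,280; 20·19·18·17·16 = 1,860,480; 20·19·18·17·16·15 = 27,907,200 ✓ (6 factors). So r = 6.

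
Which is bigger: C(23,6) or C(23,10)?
C(23,10)

Solution: C(23,6)=100,947, C(23,10)=1,144,066.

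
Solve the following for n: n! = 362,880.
9

Solution: n! is strictly increasing. 7! = 5,040, 8! = 40,320, 9! = 362,880 ✓. So n = 9.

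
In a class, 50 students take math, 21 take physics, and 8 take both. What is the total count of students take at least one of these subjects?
63

Working:
|A∪B| = |A|+|B|-|A∩B| = 50+21-8 = 63.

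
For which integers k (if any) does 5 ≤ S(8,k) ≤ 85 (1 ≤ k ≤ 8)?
7

Working:
S(8,1)=1; S(8,2)=127; S(8,3)=966; S(8,4)=1,701; S(8,5)=1,050; S(8,6)=266; S(8,7)=28; S(8,8)=1. So valid k = 7.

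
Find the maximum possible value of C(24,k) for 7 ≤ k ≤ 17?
2,704,156

Explanation: C(24,k) is maximised at the centre of the row: C(24,12) = 2,704,156.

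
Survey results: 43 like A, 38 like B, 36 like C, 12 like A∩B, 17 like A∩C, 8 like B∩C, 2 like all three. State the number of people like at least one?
82

Solution: |A∪B∪C| = 43+38+36-12-17-8+2 = 82.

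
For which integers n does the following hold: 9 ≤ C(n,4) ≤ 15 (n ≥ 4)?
C(5,4)=5; C(6,4)=15; C(7,4)=35. So valid n = 6.
Final answer: 6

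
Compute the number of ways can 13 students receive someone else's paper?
2,290,792,932

Using D(n) = (n-1)[D(n-1) + D(n-2)]:
D(13) = (13-1) × [D(12) + D(11)]
      = 12 × [176214841 + 14684570]
      = 12 × 190899411
      = 2,290,792,932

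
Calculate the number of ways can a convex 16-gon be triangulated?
Using the Catalan number formula: C_n = C(2n, n) / (n+1)
C_14 = C(28, 14) / (14+1)
     = 40116600 / 15
     = 2,674,440

Answer: 2,674,440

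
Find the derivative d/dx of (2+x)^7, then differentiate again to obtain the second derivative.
42(2+x)^5

Reasoning: First derivative: 7(2+x)^{6}. Second derivative: 7·6·(2+x)^{5} = 42(2+x)^{5}.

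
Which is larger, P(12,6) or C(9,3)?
P(12,6)

Reasoning: P(12,6)=665,280, C(9,3)=84.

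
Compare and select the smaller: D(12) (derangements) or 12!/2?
D(12)

Explanation: D(12) = (12-1)·[D(11) + D(10)] = 11·[14,684,570 + 1,334,961] = 176,214,841; 12!/2 = 479,001,600/2 = 239,500,800.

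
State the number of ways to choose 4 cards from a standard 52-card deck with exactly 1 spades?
118,807

13 spades and 39 non-spades: C(13,1) × C(39,3) = 13 × 9139 = 118,807.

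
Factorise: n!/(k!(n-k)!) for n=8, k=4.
C(8,4) = 70

Explanation: This is the binomial coefficient C(8,4) = 70.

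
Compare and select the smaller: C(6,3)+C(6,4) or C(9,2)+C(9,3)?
First=35, Second=120.
Final answer: C(6,3)+C(6,4)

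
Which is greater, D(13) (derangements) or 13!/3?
D(13)

Working:
D(13) = (13-1)·[D(12) + D(11)] = 12·[176,214,841 + 14,684,570] = 2,290,792,932; 13!/3 = 6,227,020,800/3 = 2,075,673,600.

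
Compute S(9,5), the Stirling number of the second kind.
6,951

Using the Stirling recurrence: S(n,k) = k·S(n-1,k) + S(n-1,k-1)
S(9,5) = 5·S(8,5) + S(8,4)
         = 5·1050 + 1701
         = 5250 + 1701
         = 6,951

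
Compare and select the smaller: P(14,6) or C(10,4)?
C(10,4)

Reasoning: P(14,6)=2,162,160, C(10,4)=210.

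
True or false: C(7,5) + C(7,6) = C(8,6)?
Pascal's identity C(n,k) + C(n,k+1) = C(n+1,k+1): 21 + 7 = 28 = C(8,6).

Answer: True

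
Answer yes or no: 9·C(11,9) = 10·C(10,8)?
No
Absorption identity k·C(n,k) = n·C(n-1,k-1). LHS = 9·55 = 495; RHS = 10·45 = 450.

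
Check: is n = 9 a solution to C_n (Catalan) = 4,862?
C_9 = C(18,9)/(9+1) = 48,620/10 = 4,862, which equals 4,862.

Answer: Yes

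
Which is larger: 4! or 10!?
10!

Explanation: 4!=24, 10!=3,628,800. 10! > 4!.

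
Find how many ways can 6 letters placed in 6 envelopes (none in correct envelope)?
Using D(n) = (n-1)[D(n-1) + D(n-2)]:
D(6) = (6-1) × [D(5) + D(4)]
      = 5 × [44 + 9]
      = 5 × 53
      = 265
Final answer: 265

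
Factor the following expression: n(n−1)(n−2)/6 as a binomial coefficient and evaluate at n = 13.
n(n−1)(n−2)/6 = n!/(3!(n−3)!) = C(n,3). At n = 13: C(13,3) = 286.
Final answer: C(n,3); C(13,3) = 286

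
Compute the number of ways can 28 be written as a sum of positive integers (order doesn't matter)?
Pentagonal recurrence p(n) = p(n−1) + p(n−2) − p(n−5) − p(n−7) + …: p(28) = p(27) + p(26) − p(23) − p(21) + p(16) + p(13) − p(6) − p(2) = 3,010 + 2,436 − 1,255 − 792 + 231 + 101 − 11 − 2 = 3,718.
Final answer: 3,718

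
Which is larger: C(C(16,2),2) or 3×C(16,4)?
C(C(16,2),2)

Working:
C(C(16,2),2)=7,140, 3×C(16,4)=5,460.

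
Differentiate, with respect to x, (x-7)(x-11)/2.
(2x - 18)/2

Working:
d/dx[(x-7)(x-11)] = (x-11) + (x-7) = 2x - 18. Dividing by 2 gives (2x - 18)/2.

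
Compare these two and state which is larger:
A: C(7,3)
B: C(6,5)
A

Solution: A=C(7,3)=35, B=C(6,5)=6.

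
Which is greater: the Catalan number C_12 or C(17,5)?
C_12
C_12 = C(24,12)/(12+1) = 2,704,156/13 = 208,012; C(17,5) = 6,188.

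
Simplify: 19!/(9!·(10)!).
This is C(19,9) = 92,378.

Answer: 92,378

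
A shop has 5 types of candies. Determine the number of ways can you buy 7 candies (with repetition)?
330

Reasoning: Stars and bars: C(7+5-1, 7) = C(11, 7) = 330.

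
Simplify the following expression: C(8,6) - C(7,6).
21

Explanation: C(8,6) - C(7,6) = C(7,5) = 21.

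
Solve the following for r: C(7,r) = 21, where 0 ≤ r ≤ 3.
C(7,r) is increasing for 0 ≤ r ≤ 3. Stepping up (C(7,r+1) = C(7,r)·(7−r)/(r+1)): C(7,1) = 7, C(7,2) = 21 ✓. So r = 2.

Answer: 2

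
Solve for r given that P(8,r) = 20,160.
6

Explanation: P(8,r) = 8·7·…·(8−r+1), a product of r factors. Multiplying down from 8: 8 = 8; 8·7 = 56; 8·7·6 = 336; 8·7·6·5 = 1,680; 8·7·6·5·4 = 6,720; 8·7·6·5·4·3 = 20,160 ✓ (6 factors). So r = 6.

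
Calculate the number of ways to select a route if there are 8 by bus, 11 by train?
19

Reasoning: By the addition principle: 8 + 11 = 19.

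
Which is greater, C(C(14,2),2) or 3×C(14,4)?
C(C(14,2),2)

Explanation: C(C(14,2),2)=4,095, 3×C(14,4)=3,003.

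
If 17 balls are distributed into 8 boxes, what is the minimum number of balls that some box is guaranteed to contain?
3

Pigeonhole: ⌈17/8⌉ = 3.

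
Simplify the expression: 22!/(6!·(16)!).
74,613

Working:
This is C(22,6) = 74,613.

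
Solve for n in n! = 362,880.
9

n! is strictly increasing. 7! = 5,040, 8! = 40,320, 9! = 362,880 ✓. So n = 9.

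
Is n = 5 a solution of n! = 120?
Yes

Explanation: 5! = 5·4! = 5·24 = 120, which equals 120.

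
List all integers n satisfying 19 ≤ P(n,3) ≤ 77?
P(3,3)=6; P(4,3)=24; P(5,3)=60; P(6,3)=120. So valid n = 4, 5.

Answer: 4, 5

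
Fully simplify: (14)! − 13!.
80,951,270,400

Explanation: (14)! − 13! = (14)·13! − 13! = (14−1)·13! = 13·13! = 80,951,270,400.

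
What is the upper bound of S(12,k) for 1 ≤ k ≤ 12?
1,379,400

Row S(12,k) for k = 1..12 (via S(n,k) = k·S(n−1,k) + S(n−1,k−1)): 1, 2,047, 86,526, 611,501, 1,379,400, 1,323,652, 627,396, 159,027, 22,275, 1,705, 66, 1. The row is unimodal; maximum at k = 5: 1,379,400.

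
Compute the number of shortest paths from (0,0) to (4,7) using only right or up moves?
330

Choose 4 rights from 11 moves: C(11,4) = 330.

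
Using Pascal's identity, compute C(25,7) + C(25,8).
C(25,7) + C(25,8) = C(26,8) = 1,562,275.
Final answer: 1,562,275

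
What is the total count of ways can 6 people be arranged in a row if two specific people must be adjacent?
240

Treat pair as unit: (6-1)! arrangements × 2 internal orders = 240.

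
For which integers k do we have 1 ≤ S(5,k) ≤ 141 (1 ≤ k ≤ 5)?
1, 2, 3, 4, 5

Explanation: S(5,1)=1; S(5,2)=15; S(5,3)=25; S(5,4)=10; S(5,5)=1. So valid k = 1, 2, 3, 4, 5.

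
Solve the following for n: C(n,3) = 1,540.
C(n,3) = n(n−1)(n−2)/3! is increasing in n, and n(n−1)(n−2) = 3!·1,540 = 9,240 ≈ (n−1)^3 gives n ≈ 22.0. Check: C(20,3) = 1,140, C(21,3) = 1,330, C(22,3) = 1,540 ✓. So n = 22.
Final answer: 22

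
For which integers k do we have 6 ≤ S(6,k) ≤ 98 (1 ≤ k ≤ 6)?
2, 3, 4, 5

Reasoning: S(6,1)=1; S(6,2)=31; S(6,3)=90; S(6,4)=65; S(6,5)=15; S(6,6)=1. So valid k = 2, 3, 4, 5.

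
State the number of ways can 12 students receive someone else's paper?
176,214,841

Solution: Using D(n) = (n-1)[D(n-1) + D(n-2)]:
D(12) = (12-1) × [D(11) + D(10)]
      = 11 × [14684570 + 1334961]
      = 11 × 16019531
      = 176,214,841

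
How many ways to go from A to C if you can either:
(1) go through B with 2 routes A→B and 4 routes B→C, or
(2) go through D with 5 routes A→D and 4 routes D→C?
28

Route via B: 2×4=8. Route via D: 5×4=20. Total: 28.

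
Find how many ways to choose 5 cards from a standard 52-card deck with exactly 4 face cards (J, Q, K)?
19,800
12 face cards and 40 non-face cards: C(12,4) × C(40,1) = 495 × 40 = 19,800.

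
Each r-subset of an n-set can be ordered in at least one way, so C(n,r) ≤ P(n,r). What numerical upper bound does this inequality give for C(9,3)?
P(9,3) = 9·8·7 = 504, so C(9,3) ≤ 504. (The bound is loose by a factor of 3! = 6: C(9,3) = 504/6 = 84.)

Answer: 504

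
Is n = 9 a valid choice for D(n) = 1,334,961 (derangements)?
No

Reasoning: D(9) = (9-1)·[D(8) + D(7)] = 8·[14,833 + 1,854] = 133,496, which does not equal 1,334,961.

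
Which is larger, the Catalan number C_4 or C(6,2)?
C(6,2)

Solution: C_4 = C(8,4)/(4+1) = 70/5 = 14; C(6,2) = 15.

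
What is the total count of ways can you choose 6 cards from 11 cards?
C(11,6) = 11! / (6! × (11-6)!)
         = 11! / (6! × 5!)
         = 462
Final answer: 462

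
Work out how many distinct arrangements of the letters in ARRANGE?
1,260

Working:
Word has 7 letters (A=2, R=2, N=1, G=1, E=1). Arrangements: 7!/Π(k!) = 1,260.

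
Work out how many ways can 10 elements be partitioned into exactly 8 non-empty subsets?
This equals S(10,8), the Stirling number of the 2nd kind.
Using the Stirling recurrence: S(n,k) = k·S(n-1,k) + S(n-1,k-1)
S(10,8) = 8·S(9,8) + S(9,7)
         = 8·36 + 462
         = 288 + 462
         = 750

Answer: 750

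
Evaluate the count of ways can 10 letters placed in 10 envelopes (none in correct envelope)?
1,334,961

Explanation: Using D(n) = (n-1)[D(n-1) + D(n-2)]:
D(10) = (10-1) × [D(9) + D(8)]
      = 9 × [133496 + 14833]
      = 9 × 148329
      = 1,334,961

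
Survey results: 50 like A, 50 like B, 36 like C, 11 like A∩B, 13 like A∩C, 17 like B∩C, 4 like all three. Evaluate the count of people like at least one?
99

Working:
|A∪B∪C| = 50+50+36-11-13-17+4 = 99.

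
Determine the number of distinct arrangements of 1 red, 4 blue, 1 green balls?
Multinomial: 6!/(1! × 4! × 1!) = 30.
Final answer: 30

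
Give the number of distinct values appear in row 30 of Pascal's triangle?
16

Row 30 has entries C(30,0)..C(30,30); by symmetry C(30,k)=C(30,30-k), giving 16 distinct values.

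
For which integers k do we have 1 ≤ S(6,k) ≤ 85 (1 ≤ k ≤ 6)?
S(6,1)=1; S(6,2)=31; S(6,3)=90; S(6,4)=65; S(6,5)=15; S(6,6)=1. So valid k = 1, 2, 4, 5, 6.
Final answer: 1, 2, 4, 5, 6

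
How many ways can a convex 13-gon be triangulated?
58,786

Solution: Using the Catalan number formula: C_n = C(2n, n) / (n+1)
C_11 = C(22, 11) / (11+1)
     = 705432 / 12
     = 58,786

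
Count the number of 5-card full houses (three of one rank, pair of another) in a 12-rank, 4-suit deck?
3,168

Reasoning: Triple rank: 12. Triple suits: C(4,3)=4. Pair rank: 11. Pair suits: C(4,2)=6. Total: 3,168.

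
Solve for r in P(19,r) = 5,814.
3

P(19,r) = 19·18·…·(19−r+1), a product of r factors. Multiplying down from 19: 19 = 19; 19·18 = 342; 19·18·17 = 5,814 ✓ (3 factors). So r = 3.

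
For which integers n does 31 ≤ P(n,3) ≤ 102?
5

Reasoning: P(4,3)=24; P(5,3)=60; P(6,3)=120. So valid n = 5.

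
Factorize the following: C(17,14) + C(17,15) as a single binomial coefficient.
By Pascal's identity: C(17,14) + C(17,15) = C(18,15) = 816.
Final answer: C(18,15)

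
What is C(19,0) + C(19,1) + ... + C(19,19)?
524,288

Reasoning: Sum of binomial coefficients = 2^19 = 524,288.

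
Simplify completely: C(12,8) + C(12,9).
715

Explanation: By Pascal's identity: C(13,9) = 715.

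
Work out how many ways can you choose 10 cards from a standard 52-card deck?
15,820,024,220

Solution: C(52,10) = 15,820,024,220.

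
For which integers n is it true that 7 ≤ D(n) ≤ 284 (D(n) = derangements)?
4, 5, 6

Using D(n) = (n−1)[D(n−1) + D(n−2)] with D(1)=0, D(2)=1: D(3)=2; D(4)=9; D(5)=44; D(6)=265; D(7)=1,854. So valid n = 4, 5, 6.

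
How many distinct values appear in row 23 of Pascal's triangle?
Row 23 has entries C(23,0)..C(23,23); by symmetry C(23,k)=C(23,23-k), giving 12 distinct values.

Answer: 12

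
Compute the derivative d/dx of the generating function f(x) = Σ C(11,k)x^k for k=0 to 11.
Σ k·C(11,k)x^(k-1) for k=1 to 11

Working:
Term-by-term differentiation gives Σ k·C(11,k)x^{k-1} for k=1 to 11.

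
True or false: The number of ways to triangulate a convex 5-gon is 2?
False

Explanation: Triangulations of a convex 5-gon are counted by the Catalan number C_3: C_3 = C(6,3)/(3+1) = 20/4 = 5.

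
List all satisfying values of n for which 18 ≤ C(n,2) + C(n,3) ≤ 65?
C(4,2)+C(4,3)=10; C(5,2)+C(5,3)=20; C(6,2)+C(6,3)=35; C(7,2)+C(7,3)=56; C(8,2)+C(8,3)=84. So valid n = 5, 6, 7.

Answer: 5, 6, 7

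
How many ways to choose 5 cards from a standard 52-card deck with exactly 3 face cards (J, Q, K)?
171,600
12 face cards and 40 non-face cards: C(12,3) × C(40,2) = 220 × 780 = 171,600.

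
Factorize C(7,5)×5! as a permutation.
P(7,5)
C(7,5)×5! = [7!/(5!(2)!)]×5! = 7!/(2)! = P(7,5) = 2,520.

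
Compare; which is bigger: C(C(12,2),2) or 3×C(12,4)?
C(C(12,2),2)=2,145, 3×C(12,4)=1,485.
Final answer: C(C(12,2),2)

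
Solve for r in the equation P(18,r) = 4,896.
3

Reasoning: P(18,r) = 18·17·…·(18−r+1), a product of r factors. Multiplying down from 18: 18 = 18; 18·17 = 306; 18·17·16 = 4,896 ✓ (3 factors). So r = 3.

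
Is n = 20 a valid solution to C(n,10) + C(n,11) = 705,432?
No

C(20,10) + C(20,11) = 184,756 + 167,960 = 352,716, which does not equal 705,432.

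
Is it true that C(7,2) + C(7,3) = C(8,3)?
Pascal's identity: LHS = 21 + 35 = 56; RHS = C(8,3) = 56. Both sides agree, so the statement holds.
Final answer: True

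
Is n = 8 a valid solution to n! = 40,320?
Yes

Explanation: 8! = 8·7! = 8·5,040 = 40,320, which equals 40,320.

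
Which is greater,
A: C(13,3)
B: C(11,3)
A

Working:
A=C(13,3)=286, B=C(11,3)=165.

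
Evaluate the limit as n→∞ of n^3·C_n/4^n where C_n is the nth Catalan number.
∞

Reasoning: C_n ~ 4^n/(n^(3/2)√π), so n^3·C_n/4^n ~ n^(3 − 3/2)/√π → ∞.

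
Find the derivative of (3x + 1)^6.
Chain rule: 6(3x+1)^{5} × 3 = 18(3x+1)^{5}.

Answer: 18(3x + 1)^5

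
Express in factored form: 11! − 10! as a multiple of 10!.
11! − 10! = 11·10! − 10! = (11 − 1)·10! = 10 × 10! = 36,288,000.

Answer: 10 × 10! = 36,288,000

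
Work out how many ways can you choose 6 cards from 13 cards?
C(13,6) = 13! / (6! × (13-6)!)
         = 13! / (6! × 7!)
         = 1,716

Answer: 1,716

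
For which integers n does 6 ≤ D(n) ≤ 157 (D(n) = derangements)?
Using D(n) = (n−1)[D(n−1) + D(n−2)] with D(1)=0, D(2)=1: D(3)=2; D(4)=9; D(5)=44; D(6)=265. So valid n = 4, 5.

Answer: 4, 5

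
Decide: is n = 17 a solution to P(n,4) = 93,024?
P(17,4) = 17·16·15·14 = 57,120, which does not equal 93,024.

Answer: No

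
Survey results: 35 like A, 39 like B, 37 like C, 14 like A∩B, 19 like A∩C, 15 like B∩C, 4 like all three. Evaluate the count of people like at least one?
|A∪B∪C| = 35+39+37-14-19-15+4 = 67.

Answer: 67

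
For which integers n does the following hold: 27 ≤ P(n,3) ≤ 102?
P(4,3)=24; P(5,3)=60; P(6,3)=120. So valid n = 5.

Answer: 5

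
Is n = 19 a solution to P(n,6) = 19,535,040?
Yes

Explanation: P(19,6) = 19·18·17·16·15·14 = 19,535,040, which equals 19,535,040.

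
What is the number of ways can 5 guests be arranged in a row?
120

Solution: Arrangements of 5 distinct objects: 5! = 120.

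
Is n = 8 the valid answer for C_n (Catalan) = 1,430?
Yes

Working:
C_8 = C(16,8)/(8+1) = 12,870/9 = 1,430, which equals 1,430.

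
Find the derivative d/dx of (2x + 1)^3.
Chain rule: 3(2x+1)^{2} × 2 = 6(2x+1)^{2}.

Answer: 6(2x + 1)^2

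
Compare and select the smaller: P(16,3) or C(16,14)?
P(16,3)=3,360, C(16,14)=120.
Final answer: C(16,14)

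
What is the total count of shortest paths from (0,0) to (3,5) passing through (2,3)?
30

To (2,3): C(5,2)=10. From there: C(3,1)=3. Total: 30.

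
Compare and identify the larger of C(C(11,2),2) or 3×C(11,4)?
C(C(11,2),2)

Solution: C(C(11,2),2)=1,485, 3×C(11,4)=990.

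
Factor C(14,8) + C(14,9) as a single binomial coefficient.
C(15,9)

By Pascal's identity: C(14,8) + C(14,9) = C(15,9) = 5,005.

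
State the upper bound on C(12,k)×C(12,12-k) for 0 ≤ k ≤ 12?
853,776

Solution: C(12,k)·C(12,12-k) = C(12,k)², maximised at the centre k = 6: C(12,6)² = 853,776.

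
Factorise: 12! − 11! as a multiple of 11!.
11 × 11! = 439,084,800

Working:
12! − 11! = 12·11! − 11! = (12 − 1)·11! = 11 × 11! = 439,084,800.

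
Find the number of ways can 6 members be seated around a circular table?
120

Working:
Circular arrangements: (6-1)! = 120.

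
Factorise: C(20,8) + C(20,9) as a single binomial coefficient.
C(21,9)

Solution: By Pascal's identity: C(20,8) + C(20,9) = C(21,9) = 293,930.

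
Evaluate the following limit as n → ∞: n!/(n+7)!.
0

Working:
n!/(n+7)! = 1/[(n+1)(n+2)···(n+7)] → 0 as n → ∞.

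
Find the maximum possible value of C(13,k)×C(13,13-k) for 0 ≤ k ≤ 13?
2,944,656

Working:
C(13,k)·C(13,13-k) = C(13,k)², maximised at the centre k = 6: C(13,6)² = 2,944,656.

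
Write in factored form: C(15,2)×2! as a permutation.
P(15,2)

C(15,2)×2! = [15!/(2!(13)!)]×2! = 15!/(13)! = P(15,2) = 210.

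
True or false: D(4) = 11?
False

Explanation: Derangements of 4 elements: D(4) = (4-1)·[D(3) + D(2)] = 3·[2 + 1] = 9.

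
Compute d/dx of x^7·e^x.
(7x^6 + x^7)e^x
Product rule: d/dx[x^7]·e^x + x^7·d/dx[e^x] = 7x^{6}e^x + x^7e^x.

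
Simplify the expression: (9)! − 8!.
322,560

Reasoning: (9)! − 8! = (9)·8! − 8! = (9−1)·8! = 8·8! = 322,560.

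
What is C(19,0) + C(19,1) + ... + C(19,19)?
Sum of binomial coefficients = 2^19 = 524,288.
Final answer: 524,288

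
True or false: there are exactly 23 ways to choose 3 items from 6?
False

Explanation: C(6,3) = 20 ≠ 23.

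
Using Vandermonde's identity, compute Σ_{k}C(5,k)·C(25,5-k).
142,506

Reasoning: = C(5+25,5) = C(30,5) = 142,506.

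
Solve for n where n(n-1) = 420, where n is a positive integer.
21

Solution: n² − n − 420 = 0, so n = (1 ± √(1 + 4·420))/2 = (1 ± √1,681)/2 = (1 ± 41)/2, i.e. n = 21 or n = -20. Taking the positive root, n = 21 (check: 21×20 = 420).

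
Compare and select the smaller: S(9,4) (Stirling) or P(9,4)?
P(9,4)

Solution: S(9,4) = 4·S(8,4) + S(8,3) = 4·1,701 + 966 = 7,770; P(9,4) = 3,024.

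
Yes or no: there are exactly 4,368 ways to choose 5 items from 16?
Yes

Explanation: C(16,5) = 4,368.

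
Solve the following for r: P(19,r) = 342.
2

P(19,r) = 19·18·…·(19−r+1), a product of r factors. Multiplying down from 19: 19 = 19; 19·18 = 342 ✓ (2 factors). So r = 2.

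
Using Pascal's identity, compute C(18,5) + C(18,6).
27,132
C(18,5) + C(18,6) = C(19,6) = 27,132.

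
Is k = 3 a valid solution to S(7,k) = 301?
Yes
S(7,3) = 3·S(6,3) + S(6,2) = 3·90 + 31 = 301, which equals 301.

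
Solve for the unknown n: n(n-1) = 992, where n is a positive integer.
32

Solution: n² − n − 992 = 0, so n = (1 ± √(1 + 4·992))/2 = (1 ± √3,969)/2 = (1 ± 63)/2, i.e. n = 32 or n = -31. Taking the positive root, n = 32 (check: 32×31 = 992).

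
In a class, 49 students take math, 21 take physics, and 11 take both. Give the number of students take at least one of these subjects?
59

Reasoning: |A∪B| = |A|+|B|-|A∩B| = 49+21-11 = 59.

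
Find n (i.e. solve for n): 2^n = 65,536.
65,536 = 1,024 × 64 = 2^10 × 2^6 = 2^16, so n = 16.
Final answer: 16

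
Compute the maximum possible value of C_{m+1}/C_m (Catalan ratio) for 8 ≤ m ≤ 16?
11/3

Solution: C_{m+1}/C_m = 2(2m+1)/(m+2), which increases with m. Maximum at m = 16: 2·33/18 = 11/3.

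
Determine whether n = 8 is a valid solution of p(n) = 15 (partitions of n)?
No

Solution: Pentagonal recurrence p(n) = p(n−1) + p(n−2) − p(n−5) − p(n−7) + …: p(8) = p(7) + p(6) − p(3) − p(1) = 15 + 11 − 3 − 1 = 22, which does not equal 15.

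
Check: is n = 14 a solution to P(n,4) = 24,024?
Yes
P(14,4) = 14·13·12·11 = 24,024, which equals 24,024.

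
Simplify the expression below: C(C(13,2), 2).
C(13,2) = 78, then C(78, 2) = 3,003.
Final answer: 3,003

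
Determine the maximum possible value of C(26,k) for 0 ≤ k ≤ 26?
10,400,600

Solution: Maximum at k = 13: C(26,13) = 10,400,600.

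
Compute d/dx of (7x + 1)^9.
63(7x + 1)^8
Chain rule: 9(7x+1)^{8} × 7 = 63(7x+1)^{8}.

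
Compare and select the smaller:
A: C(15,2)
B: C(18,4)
A

A=C(15,2)=105, B=C(18,4)=3,060.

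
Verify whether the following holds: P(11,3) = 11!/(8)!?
True

Working:
Permutation formula P(n,k) = n!/(n-k)!: 11!/8! = 39,916,800/40,320 = 990 = P(11,3). The statement holds.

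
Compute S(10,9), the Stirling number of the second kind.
45

Using the Stirling recurrence: S(n,k) = k·S(n-1,k) + S(n-1,k-1)
S(10,9) = 9·S(9,9) + S(9,8)
         = 9·1 + 36
         = 9 + 36
         = 45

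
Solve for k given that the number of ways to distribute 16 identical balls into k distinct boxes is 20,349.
6

Solution: Stars and bars: the count is C(16+k−1, k−1), increasing in k. k=4: C(19,3) = 969, k=5: C(20,4) = 4,845, k=6: C(21,5) = 20,349 ✓. So k = 6.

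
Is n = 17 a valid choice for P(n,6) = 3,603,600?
No
P(17,6) = 17·16·15·14·13·12 = 8,910,720, which does not equal 3,603,600.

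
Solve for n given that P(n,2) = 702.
27
P(n,2) = n(n−1) is increasing in n; n(n−1) ≈ (n−0.5)^2 = 702 gives n ≈ 27.0. Check: P(25,2) = 600, P(26,2) = 650, P(27,2) = 702 ✓. So n = 27.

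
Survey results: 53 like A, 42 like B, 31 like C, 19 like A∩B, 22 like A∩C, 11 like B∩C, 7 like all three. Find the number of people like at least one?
|A∪B∪C| = 53+42+31-19-22-11+7 = 81.
Final answer: 81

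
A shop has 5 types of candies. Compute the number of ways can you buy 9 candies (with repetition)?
715

Explanation: Stars and bars: C(9+5-1, 9) = C(13, 9) = 715.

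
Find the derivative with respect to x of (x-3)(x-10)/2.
d/dx[(x-3)(x-10)] = (x-10) + (x-3) = 2x - 13. Dividing by 2 gives (2x - 13)/2.
Final answer: (2x - 13)/2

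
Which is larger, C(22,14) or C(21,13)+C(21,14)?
Equal

By Pascal's identity: C(22,14) = C(21,13)+C(21,14) = 319,770. Equal.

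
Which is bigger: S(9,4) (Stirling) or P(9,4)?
S(9,4)

Explanation: S(9,4) = 4·S(8,4) + S(8,3) = 4·1,701 + 966 = 7,770; P(9,4) = 3,024.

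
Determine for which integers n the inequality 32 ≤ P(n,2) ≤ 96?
7, 8, 9, 10

Explanation: P(6,2)=30; P(7,2)=42; P(8,2)=56; P(9,2)=72; P(10,2)=90; P(11,2)=110. So valid n = 7, 8, 9, 10.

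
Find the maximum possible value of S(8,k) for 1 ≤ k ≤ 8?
1,701

Working:
Row S(8,k) for k = 1..8 (via S(n,k) = k·S(n−1,k) + S(n−1,k−1)): 1, 127, 966, 1,701, 1,050, 266, 28, 1. The row is unimodal; maximum at k = 4: 1,701.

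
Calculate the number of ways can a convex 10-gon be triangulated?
1,430

Using the Catalan number formula: C_n = C(2n, n) / (n+1)
C_8 = C(16, 8) / (8+1)
     = 12870 / 9
     = 1,430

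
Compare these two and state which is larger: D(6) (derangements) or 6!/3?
D(6) = (6-1)·[D(5) + D(4)] = 5·[44 + 9] = 265; 6!/3 = 720/3 = 240.

Answer: D(6)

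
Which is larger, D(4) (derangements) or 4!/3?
D(4) = (4-1)·[D(3) + D(2)] = 3·[2 + 1] = 9; 4!/3 = 24/3 = 8.
Final answer: D(4)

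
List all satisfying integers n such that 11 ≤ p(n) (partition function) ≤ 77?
6, 7, 8, 9, 10, 11, 12

Reasoning: Tabulating p(n) via p(n) = p(n−1) + p(n−2) − p(n−5) − p(n−7) + …: p(5)=7; p(6)=11; p(7)=15; p(8)=22; p(9)=30; p(10)=42; p(11)=56; p(12)=77; p(13)=101. So valid n = 6, 7, 8, 9, 10, 11, 12.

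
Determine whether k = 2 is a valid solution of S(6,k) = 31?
Yes

Reasoning: S(6,2) = 2·S(5,2) + S(5,1) = 2·15 + 1 = 31, which equals 31.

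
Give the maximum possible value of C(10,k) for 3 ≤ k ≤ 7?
C(10,k) is maximised at the centre of the row: C(10,5) = 252.

Answer: 252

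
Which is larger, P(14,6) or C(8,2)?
P(14,6)

Solution: P(14,6)=2,162,160, C(8,2)=28.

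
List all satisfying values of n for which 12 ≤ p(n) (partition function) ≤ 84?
7, 8, 9, 10, 11, 12

Explanation: Tabulating p(n) via p(n) = p(n−1) + p(n−2) − p(n−5) − p(n−7) + …: p(6)=11; p(7)=15; p(8)=22; p(9)=30; p(10)=42; p(11)=56; p(12)=77; p(13)=101. So valid n = 7, 8, 9, 10, 11, 12.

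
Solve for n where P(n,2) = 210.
P(n,2) = n(n−1) is increasing in n; n(n−1) ≈ (n−0.5)^2 = 210 gives n ≈ 15.0. Check: P(13,2) = 156, P(14,2) = 182, P(15,2) = 210 ✓. So n = 15.
Final answer: 15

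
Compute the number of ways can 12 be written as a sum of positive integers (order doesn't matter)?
77
Pentagonal recurrence p(n) = p(n−1) + p(n−2) − p(n−5) − p(n−7) + …: p(12) = p(11) + p(10) − p(7) − p(5) + p(0) = 56 + 42 − 15 − 7 + 1 = 77.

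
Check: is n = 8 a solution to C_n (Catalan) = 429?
No

C_8 = C(16,8)/(8+1) = 12,870/9 = 1,430, which does not equal 429.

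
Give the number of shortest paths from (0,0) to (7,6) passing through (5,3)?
To (5,3): C(8,5)=56. From there: C(5,2)=10. Total: 560.

Answer: 560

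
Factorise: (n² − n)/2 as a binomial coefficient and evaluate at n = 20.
C(n,2); C(20,2) = 190

Working:
(n² − n)/2 = n(n−1)/2 = C(n,2). At n = 20: C(20,2) = 190.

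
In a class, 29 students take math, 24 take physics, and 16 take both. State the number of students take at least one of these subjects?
|A∪B| = |A|+|B|-|A∩B| = 29+24-16 = 37.

Answer: 37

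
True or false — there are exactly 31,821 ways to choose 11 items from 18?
C(18,11) = 31,824 ≠ 31821.

Answer: False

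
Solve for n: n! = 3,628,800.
10

Working:
n! is strictly increasing. 8! = 40,320, 9! = 362,880, 10! = 3,628,800 ✓. So n = 10.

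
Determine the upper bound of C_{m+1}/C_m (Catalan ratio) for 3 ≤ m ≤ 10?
7/2

Explanation: C_{m+1}/C_m = 2(2m+1)/(m+2), which increases with m. Maximum at m = 10: 2·21/12 = 7/2.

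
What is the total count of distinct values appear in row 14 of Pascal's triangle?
8

Explanation: Row 14 has entries C(14,0)..C(14,14); by symmetry C(14,k)=C(14,14-k), giving 8 distinct values.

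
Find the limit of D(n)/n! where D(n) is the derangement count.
D(n)/n! → 1/e ≈ 0.3679 as n → ∞.

Answer: 1/e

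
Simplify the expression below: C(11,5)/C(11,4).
C(n,k+1)/C(n,k) = (n−k)/(k+1). Here (11−4)/(4+1) = 7/5 = 7/5.

Answer: 7/5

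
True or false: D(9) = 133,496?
True

Solution: Derangements of 9 elements: D(9) = (9-1)·[D(8) + D(7)] = 8·[14,833 + 1,854] = 133,496.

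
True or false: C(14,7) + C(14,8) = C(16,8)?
Pascal's identity gives C(15,8) = 6,435, whereas C(16,8) = 12,870.

Answer: False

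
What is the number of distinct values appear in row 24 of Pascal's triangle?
13

Row 24 has entries C(24,0)..C(24,24); by symmetry C(24,k)=C(24,24-k), giving 13 distinct values.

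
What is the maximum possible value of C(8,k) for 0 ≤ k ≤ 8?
70

Working:
Maximum at k = 4: C(8,4) = 70.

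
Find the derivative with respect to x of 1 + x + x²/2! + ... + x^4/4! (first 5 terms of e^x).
1 + x + x²/2! + ... + x^3/3!

Working:
Differentiating term by term gives the first 4 terms of e^x.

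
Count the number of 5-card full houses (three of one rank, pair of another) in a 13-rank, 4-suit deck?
Triple rank: 13. Triple suits: C(4,3)=4. Pair rank: 12. Pair suits: C(4,2)=6. Total: 3,744.
Final answer: 3,744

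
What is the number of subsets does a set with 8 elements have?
256

Reasoning: Each element can be included or excluded: 2^8 = 256.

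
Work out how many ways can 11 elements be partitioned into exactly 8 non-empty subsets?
11,880

Explanation: This equals S(11,8), the Stirling number of the 2nd kind.
Using the Stirling recurrence: S(n,k) = k·S(n-1,k) + S(n-1,k-1)
S(11,8) = 8·S(10,8) + S(10,7)
         = 8·750 + 5880
         = 6000 + 5880
         = 11,880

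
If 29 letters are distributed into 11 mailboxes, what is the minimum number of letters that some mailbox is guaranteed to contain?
3

Explanation: Pigeonhole: ⌈29/11⌉ = 3.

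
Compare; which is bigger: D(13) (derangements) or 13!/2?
13!/2

Explanation: D(13) = (13-1)·[D(12) + D(11)] = 12·[176,214,841 + 14,684,570] = 2,290,792,932; 13!/2 = 6,227,020,800/2 = 3,113,510,400.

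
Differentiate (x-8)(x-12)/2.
d/dx[(x-8)(x-12)] = (x-12) + (x-8) = 2x - 20. Dividing by 2 gives (2x - 20)/2.
Final answer: (2x - 20)/2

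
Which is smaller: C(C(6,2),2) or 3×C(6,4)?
3×C(6,4)
C(C(6,2),2)=105, 3×C(6,4)=45.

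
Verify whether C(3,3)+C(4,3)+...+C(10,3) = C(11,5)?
Hockey stick identity gives Σ = C(11,4) = 330; RHS C(11,5) = 462.
Final answer: False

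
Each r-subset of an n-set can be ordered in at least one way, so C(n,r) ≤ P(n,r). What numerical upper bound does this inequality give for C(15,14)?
P(15,14) = 15·14·13·12·11·10·9·8·7·6·5·4·3·2 = 1,307,674,368,000, so C(15,14) ≤ 1,307,674,368,000. (The bound is loose by a factor of 14! = 87,178,291,200: C(15,14) = 1,307,674,368,000/87,178,291,200 = 15.)
Final answer: 1,307,674,368,000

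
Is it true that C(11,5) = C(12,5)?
False

LHS = C(11,5) = 462; RHS = C(12,5) = 792. 462 ≠ 792, so the statement does not hold.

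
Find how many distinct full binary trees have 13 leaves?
Using the Catalan number formula: C_n = C(2n, n) / (n+1)
C_12 = C(24, 12) / (12+1)
     = 2704156 / 13
     = 208,012
Final answer: 208,012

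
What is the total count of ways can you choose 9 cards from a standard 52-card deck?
3,679,075,400
C(52,9) = 3,679,075,400.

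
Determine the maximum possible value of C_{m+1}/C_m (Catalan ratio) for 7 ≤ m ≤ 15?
62/17

Working:
C_{m+1}/C_m = 2(2m+1)/(m+2), which increases with m. Maximum at m = 15: 2·31/17 = 62/17.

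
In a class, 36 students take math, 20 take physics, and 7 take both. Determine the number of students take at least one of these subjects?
|A∪B| = |A|+|B|-|A∩B| = 36+20-7 = 49.
Final answer: 49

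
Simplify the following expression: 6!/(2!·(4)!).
15

Explanation: This is C(6,2) = 15.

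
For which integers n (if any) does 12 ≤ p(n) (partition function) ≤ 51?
7, 8, 9, 10

Reasoning: Tabulating p(n) via p(n) = p(n−1) + p(n−2) − p(n−5) − p(n−7) + …: p(6)=11; p(7)=15; p(8)=22; p(9)=30; p(10)=42; p(11)=56. So valid n = 7, 8, 9, 10.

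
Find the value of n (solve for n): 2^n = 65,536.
16

Solution: 65,536 = 1,024 × 64 = 2^10 × 2^6 = 2^16, so n = 16.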